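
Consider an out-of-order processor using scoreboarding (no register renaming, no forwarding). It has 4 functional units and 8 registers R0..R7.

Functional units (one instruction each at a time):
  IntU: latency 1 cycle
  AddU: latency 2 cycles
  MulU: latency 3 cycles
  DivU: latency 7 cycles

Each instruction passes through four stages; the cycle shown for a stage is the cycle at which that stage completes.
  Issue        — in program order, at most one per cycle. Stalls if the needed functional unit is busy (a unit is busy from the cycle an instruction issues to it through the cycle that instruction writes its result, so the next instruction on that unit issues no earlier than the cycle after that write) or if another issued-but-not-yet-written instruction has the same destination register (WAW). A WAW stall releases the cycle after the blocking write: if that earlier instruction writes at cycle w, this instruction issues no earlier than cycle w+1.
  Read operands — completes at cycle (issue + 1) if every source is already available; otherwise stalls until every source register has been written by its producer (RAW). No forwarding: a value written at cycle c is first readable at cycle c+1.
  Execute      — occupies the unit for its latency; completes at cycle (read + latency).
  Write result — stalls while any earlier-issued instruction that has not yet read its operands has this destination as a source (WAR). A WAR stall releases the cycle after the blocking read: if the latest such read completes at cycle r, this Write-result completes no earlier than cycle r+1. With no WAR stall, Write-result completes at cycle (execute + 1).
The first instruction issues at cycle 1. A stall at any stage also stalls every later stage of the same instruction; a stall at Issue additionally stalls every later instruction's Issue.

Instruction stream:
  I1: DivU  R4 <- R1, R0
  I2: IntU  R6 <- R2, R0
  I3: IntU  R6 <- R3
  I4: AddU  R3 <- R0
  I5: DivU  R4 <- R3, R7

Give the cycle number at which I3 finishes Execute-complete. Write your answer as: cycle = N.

cycle = 8

I1: IS=1 RO=2 EX=9 WR=10
I2: IS=2 RO=3 EX=4 WR=5
I3: IS=6 RO=7 EX=8 WR=9  [struct: IntU busy until I2 writes@5]
I4: IS=7 RO=8 EX=10 WR=11
I5: IS=11 RO=12 EX=19 WR=20  [struct: DivU busy until I1 writes@10]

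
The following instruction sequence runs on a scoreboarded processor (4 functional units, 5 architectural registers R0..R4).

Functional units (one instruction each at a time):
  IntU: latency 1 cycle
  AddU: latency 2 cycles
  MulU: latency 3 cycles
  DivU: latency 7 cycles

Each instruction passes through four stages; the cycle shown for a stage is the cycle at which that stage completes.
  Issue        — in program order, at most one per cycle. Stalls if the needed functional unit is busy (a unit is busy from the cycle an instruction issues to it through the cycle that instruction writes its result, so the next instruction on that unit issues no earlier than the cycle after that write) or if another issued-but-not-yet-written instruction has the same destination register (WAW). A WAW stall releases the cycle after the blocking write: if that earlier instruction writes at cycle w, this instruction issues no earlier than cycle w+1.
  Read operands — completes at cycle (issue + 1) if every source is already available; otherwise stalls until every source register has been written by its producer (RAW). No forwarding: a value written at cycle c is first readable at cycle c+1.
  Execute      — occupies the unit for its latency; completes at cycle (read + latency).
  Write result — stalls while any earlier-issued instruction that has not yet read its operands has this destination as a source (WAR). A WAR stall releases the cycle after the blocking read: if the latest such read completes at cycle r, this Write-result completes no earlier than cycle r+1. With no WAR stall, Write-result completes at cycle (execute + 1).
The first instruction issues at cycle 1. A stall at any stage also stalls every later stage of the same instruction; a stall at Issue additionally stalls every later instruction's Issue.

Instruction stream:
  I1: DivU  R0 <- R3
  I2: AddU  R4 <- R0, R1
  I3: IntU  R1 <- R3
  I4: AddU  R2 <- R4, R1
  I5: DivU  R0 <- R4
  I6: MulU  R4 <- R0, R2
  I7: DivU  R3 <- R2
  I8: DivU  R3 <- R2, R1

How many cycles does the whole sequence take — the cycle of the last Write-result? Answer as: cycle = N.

1) issue 1, read 2, done 9, write 10
2) issue 2, read 11, done 13, write 14  <RAW R0: wait I1 write@10>
3) issue 3, read 4, done 5, write 12  <WAR R1: wait I2 read@11>
4) issue 15, read 16, done 18, write 19  <struct: AddU busy until I2 writes@14>
5) issue 16, read 17, done 24, write 25
6) issue 17, read 26, done 29, write 30  <RAW R0: wait I5 write@25>
7) issue 26, read 27, done 34, write 35  <struct: DivU busy until I5 writes@25>
8) issue 36, read 37, done 44, write 45  <struct: DivU busy until I7 writes@35>

cycle = 45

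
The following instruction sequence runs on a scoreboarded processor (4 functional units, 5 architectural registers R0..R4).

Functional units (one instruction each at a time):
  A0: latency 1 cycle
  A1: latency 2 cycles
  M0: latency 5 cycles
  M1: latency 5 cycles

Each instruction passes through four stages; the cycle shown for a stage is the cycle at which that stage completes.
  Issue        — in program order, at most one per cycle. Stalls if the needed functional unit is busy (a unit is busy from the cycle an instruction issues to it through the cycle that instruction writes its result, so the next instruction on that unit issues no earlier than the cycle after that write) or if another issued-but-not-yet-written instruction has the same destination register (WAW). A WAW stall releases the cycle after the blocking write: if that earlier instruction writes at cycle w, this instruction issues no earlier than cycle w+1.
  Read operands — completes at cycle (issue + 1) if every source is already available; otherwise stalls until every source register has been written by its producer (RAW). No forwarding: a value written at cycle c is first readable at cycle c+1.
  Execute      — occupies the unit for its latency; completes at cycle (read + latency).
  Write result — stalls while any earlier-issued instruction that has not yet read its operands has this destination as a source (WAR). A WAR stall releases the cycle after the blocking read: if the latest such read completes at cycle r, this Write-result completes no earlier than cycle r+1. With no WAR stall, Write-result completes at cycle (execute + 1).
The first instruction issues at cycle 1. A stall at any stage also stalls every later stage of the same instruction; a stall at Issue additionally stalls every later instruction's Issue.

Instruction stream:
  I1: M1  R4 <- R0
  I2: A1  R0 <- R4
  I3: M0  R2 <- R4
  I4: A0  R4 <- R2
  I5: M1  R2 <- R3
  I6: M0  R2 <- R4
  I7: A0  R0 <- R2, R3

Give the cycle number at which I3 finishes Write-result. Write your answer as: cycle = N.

cycle = 15

I1  is:1  ro:2  ex:7  wr:8
I2  is:2  ro:9  ex:11  wr:12  — RAW R4: wait I1 write@8
I3  is:3  ro:9  ex:14  wr:15  — RAW R4: wait I1 write@8
I4  is:9  ro:16  ex:17  wr:18  — WAW R4: wait I1 write@8, RAW R2: wait I3 write@15
I5  is:16  ro:17  ex:22  wr:23  — WAW R2: wait I3 write@15
I6  is:24  ro:25  ex:30  wr:31  — WAW R2: wait I5 write@23
I7  is:25  ro:32  ex:33  wr:34  — RAW R2: wait I6 write@31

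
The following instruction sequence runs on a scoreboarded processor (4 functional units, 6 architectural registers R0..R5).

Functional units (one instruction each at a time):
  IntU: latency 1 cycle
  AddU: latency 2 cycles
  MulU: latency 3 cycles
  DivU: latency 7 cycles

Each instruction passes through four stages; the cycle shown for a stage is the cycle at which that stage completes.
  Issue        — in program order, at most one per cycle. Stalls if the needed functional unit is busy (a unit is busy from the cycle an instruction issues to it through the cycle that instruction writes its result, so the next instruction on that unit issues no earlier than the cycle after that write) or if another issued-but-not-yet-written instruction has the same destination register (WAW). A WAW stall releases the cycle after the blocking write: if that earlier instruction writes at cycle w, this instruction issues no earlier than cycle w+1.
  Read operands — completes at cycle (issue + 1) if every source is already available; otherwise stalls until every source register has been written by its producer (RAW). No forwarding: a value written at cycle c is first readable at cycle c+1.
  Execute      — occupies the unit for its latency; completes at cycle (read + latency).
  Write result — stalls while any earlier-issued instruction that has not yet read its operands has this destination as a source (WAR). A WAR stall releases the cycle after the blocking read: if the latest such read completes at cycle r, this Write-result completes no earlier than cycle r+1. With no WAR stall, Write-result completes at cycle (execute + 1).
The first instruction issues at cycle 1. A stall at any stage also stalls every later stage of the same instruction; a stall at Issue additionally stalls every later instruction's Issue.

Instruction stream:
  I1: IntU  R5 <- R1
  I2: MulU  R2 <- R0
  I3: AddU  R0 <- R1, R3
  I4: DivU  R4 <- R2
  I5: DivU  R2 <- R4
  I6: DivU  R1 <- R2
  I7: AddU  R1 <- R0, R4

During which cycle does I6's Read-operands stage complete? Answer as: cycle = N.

cycle = 28

[1] I1 dispatched to IntU
[2] I1 operands ready; I2 dispatched to MulU
[3] I1 complete; I2 operands ready; I3 dispatched to AddU
[4] R5←I1; I3 operands ready; I4 dispatched to DivU
[6] I2 complete; I3 complete
[7] R2←I2; R0←I3
[8] I4 operands ready
[15] I4 complete
[16] R4←I4
[17] I5 dispatched to DivU
[18] I5 operands ready
[25] I5 complete
[26] R2←I5
[27] I6 dispatched to DivU
[28] I6 operands ready
[35] I6 complete
[36] R1←I6
[37] I7 dispatched to AddU
[38] I7 operands ready
[40] I7 complete
[41] R1←I7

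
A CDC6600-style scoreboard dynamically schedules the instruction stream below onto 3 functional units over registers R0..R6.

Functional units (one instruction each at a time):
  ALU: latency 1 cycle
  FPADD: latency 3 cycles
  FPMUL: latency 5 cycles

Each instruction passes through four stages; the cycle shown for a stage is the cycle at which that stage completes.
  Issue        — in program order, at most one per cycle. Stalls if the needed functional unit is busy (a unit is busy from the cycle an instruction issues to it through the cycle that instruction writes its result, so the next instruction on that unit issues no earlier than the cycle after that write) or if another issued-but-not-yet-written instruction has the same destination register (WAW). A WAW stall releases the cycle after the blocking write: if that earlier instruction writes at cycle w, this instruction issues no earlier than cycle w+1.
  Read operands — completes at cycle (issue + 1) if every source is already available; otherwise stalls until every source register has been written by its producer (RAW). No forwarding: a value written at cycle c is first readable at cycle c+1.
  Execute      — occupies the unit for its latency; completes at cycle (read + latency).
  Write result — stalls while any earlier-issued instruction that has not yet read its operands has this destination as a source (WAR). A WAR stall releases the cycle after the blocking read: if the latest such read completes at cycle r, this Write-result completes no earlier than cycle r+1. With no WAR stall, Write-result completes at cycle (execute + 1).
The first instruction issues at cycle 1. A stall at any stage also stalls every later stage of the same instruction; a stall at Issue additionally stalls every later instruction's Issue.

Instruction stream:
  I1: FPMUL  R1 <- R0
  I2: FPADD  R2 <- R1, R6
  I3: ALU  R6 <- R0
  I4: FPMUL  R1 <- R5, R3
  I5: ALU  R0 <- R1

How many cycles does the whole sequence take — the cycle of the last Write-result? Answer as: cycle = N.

cycle = 19

c1: I1 dispatched to FPMUL
c2: I1 operands ready; I2 dispatched to FPADD
c3: I3 dispatched to ALU
c4: I3 operands ready
c5: I3 complete
c7: I1 complete
c8: R1←I1
c9: I2 operands ready; I4 dispatched to FPMUL
c10: R6←I3; I4 operands ready
c11: I5 dispatched to ALU
c12: I2 complete
c13: R2←I2
c15: I4 complete
c16: R1←I4
c17: I5 operands ready
c18: I5 complete
c19: R0←I5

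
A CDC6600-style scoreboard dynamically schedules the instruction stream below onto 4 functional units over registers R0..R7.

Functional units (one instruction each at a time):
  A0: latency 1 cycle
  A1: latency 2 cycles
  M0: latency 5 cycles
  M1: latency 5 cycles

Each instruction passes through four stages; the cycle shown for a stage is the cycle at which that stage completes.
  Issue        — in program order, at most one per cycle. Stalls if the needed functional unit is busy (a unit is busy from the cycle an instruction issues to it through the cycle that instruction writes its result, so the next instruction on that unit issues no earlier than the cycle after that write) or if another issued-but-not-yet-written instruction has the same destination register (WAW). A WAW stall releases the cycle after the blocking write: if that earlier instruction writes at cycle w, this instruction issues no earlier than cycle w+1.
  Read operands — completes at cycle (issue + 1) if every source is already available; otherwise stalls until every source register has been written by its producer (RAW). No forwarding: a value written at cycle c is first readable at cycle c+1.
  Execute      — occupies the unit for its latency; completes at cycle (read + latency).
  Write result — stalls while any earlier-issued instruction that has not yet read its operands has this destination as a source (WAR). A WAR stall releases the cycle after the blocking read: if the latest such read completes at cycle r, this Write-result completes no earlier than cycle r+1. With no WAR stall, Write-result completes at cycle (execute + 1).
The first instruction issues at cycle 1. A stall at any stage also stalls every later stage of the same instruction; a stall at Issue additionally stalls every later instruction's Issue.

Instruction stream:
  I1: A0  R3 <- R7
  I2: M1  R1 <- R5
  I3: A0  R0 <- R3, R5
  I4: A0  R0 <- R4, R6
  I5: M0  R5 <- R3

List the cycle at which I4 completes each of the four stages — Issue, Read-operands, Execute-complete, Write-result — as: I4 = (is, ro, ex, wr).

I4 = (9, 10, 11, 12)

[1] I1 issues→A0
[2] I1 reads · I2 issues→M1
[3] I1 exec-done · I2 reads
[4] I1 writes R3
[5] I3 issues→A0
[6] I3 reads
[7] I3 exec-done
[8] I2 exec-done · I3 writes R0
[9] I2 writes R1 · I4 issues→A0
[10] I4 reads · I5 issues→M0
[11] I4 exec-done · I5 reads
[12] I4 writes R0
[16] I5 exec-done
[17] I5 writes R5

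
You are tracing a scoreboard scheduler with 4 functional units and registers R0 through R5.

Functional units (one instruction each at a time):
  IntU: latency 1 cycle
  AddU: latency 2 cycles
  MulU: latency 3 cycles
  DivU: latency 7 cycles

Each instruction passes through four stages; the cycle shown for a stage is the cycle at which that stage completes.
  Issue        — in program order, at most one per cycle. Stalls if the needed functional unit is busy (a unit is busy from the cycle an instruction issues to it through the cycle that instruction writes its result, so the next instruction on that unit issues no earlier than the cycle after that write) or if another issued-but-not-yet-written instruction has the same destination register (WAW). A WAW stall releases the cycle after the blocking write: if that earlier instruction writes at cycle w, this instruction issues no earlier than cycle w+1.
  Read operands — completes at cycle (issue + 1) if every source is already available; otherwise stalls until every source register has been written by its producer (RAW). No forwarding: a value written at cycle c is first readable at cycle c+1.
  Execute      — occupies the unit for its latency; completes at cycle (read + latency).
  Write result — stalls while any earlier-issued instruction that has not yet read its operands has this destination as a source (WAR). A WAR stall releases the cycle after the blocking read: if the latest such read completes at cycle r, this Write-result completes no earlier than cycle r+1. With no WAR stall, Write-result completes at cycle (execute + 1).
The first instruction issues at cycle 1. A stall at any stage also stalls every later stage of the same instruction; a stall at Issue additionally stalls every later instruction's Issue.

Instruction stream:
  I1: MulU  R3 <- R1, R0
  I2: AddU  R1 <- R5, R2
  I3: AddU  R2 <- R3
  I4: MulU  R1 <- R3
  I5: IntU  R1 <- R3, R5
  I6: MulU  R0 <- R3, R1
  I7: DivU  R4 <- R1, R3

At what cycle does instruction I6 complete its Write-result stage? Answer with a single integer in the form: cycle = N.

[I1] 1/2/5/6
[I2] 2/3/5/6
[I3] 7/8/10/11  (struct: AddU busy until I2 writes@6)
[I4] 8/9/12/13
[I5] 14/15/16/17  (WAW R1: wait I4 write@13)
[I6] 15/18/21/22  (RAW R1: wait I5 write@17)
[I7] 16/18/25/26  (RAW R1: wait I5 write@17)

cycle = 22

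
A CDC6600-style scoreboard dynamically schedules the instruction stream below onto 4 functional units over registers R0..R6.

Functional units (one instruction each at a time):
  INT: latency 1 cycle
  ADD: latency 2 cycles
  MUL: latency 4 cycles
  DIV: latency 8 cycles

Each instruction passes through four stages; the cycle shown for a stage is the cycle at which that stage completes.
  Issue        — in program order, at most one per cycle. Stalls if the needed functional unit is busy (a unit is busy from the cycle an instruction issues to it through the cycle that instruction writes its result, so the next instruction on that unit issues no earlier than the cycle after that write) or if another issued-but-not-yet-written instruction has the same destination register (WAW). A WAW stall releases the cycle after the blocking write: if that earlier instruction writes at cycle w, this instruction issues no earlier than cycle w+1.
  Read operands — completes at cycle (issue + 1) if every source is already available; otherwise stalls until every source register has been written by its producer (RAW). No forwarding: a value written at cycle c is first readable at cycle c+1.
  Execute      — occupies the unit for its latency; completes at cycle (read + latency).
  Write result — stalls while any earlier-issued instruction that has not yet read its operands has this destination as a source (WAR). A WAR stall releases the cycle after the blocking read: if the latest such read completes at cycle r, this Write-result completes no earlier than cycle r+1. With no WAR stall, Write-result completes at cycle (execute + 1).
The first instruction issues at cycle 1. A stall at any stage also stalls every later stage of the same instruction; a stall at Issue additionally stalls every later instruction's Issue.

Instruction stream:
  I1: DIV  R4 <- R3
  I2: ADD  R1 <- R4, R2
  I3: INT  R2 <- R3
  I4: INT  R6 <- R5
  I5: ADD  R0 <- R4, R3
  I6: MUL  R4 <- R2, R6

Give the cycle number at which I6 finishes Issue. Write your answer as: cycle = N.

t=1  issue I1 (DIV)
t=2  I1 read-ops, issue I2 (ADD)
t=3  issue I3 (INT)
t=4  I3 read-ops
t=5  I3 finished on INT
t=10  I1 finished on DIV
t=11  I1→R4
t=12  I2 read-ops
t=13  I3→R2
t=14  I2 finished on ADD, issue I4 (INT)
t=15  I2→R1, I4 read-ops
t=16  I4 finished on INT, issue I5 (ADD)
t=17  I4→R6, I5 read-ops, issue I6 (MUL)
t=18  I6 read-ops
t=19  I5 finished on ADD
t=20  I5→R0
t=22  I6 finished on MUL
t=23  I6→R4

cycle = 17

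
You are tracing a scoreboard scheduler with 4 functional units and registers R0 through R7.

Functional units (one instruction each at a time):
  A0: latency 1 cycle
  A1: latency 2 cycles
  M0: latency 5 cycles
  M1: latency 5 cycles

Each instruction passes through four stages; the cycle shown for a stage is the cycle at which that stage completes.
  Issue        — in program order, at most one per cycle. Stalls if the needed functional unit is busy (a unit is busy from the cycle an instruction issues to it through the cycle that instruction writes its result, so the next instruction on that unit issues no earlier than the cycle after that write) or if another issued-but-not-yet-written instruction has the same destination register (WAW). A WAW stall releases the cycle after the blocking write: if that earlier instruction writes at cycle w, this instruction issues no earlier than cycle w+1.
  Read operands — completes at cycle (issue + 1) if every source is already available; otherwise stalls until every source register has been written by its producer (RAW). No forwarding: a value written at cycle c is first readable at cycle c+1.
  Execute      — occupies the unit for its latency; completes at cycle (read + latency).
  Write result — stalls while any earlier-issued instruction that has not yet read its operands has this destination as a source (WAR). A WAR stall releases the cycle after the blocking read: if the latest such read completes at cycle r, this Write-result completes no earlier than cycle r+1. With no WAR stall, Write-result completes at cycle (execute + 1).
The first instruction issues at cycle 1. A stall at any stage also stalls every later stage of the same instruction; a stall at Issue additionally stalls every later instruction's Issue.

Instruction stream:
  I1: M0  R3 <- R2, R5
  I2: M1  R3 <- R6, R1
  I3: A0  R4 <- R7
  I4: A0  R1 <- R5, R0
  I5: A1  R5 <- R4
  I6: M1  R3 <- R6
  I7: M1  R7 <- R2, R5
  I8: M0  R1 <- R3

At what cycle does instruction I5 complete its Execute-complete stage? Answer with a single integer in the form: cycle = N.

[1] I1→M0
[2] I1 RO
[7] I1 EX
[8] I1 WR R3
[9] I2→M1
[10] I2 RO; I3→A0
[11] I3 RO
[12] I3 EX
[13] I3 WR R4
[14] I4→A0
[15] I2 EX; I4 RO; I5→A1
[16] I2 WR R3; I4 EX; I5 RO
[17] I4 WR R1; I6→M1
[18] I5 EX; I6 RO
[19] I5 WR R5
[23] I6 EX
[24] I6 WR R3
[25] I7→M1
[26] I7 RO; I8→M0
[27] I8 RO
[31] I7 EX
[32] I7 WR R7; I8 EX
[33] I8 WR R1

cycle = 18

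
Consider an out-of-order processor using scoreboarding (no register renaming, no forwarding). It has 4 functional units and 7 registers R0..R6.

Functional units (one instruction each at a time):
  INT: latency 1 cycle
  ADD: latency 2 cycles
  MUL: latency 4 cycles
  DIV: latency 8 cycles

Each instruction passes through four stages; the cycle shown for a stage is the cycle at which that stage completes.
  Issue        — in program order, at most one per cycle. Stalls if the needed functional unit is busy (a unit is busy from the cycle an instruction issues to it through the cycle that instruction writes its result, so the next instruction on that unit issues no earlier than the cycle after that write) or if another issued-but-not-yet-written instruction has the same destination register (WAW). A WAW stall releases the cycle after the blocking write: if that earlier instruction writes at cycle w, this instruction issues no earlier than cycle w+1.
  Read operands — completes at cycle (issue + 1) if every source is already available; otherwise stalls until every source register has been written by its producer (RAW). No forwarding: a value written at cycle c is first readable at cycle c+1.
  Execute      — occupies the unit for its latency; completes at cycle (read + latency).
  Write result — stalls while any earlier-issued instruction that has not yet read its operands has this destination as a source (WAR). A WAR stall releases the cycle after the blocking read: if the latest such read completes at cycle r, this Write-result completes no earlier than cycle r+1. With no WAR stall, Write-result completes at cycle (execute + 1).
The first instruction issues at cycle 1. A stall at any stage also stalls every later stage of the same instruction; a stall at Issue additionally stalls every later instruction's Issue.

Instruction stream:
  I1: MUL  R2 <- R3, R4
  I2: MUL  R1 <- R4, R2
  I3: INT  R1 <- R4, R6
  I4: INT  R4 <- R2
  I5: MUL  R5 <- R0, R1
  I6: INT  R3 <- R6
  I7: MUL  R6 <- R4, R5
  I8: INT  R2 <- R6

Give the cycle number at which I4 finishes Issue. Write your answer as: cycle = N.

cycle 1: I1 dispatched to MUL
cycle 2: I1 operands ready
cycle 6: I1 complete
cycle 7: R2←I1
cycle 8: I2 dispatched to MUL
cycle 9: I2 operands ready
cycle 13: I2 complete
cycle 14: R1←I2
cycle 15: I3 dispatched to INT
cycle 16: I3 operands ready
cycle 17: I3 complete
cycle 18: R1←I3
cycle 19: I4 dispatched to INT
cycle 20: I4 operands ready · I5 dispatched to MUL
cycle 21: I4 complete · I5 operands ready
cycle 22: R4←I4
cycle 23: I6 dispatched to INT
cycle 24: I6 operands ready
cycle 25: I5 complete · I6 complete
cycle 26: R5←I5 · R3←I6
cycle 27: I7 dispatched to MUL
cycle 28: I7 operands ready · I8 dispatched to INT
cycle 32: I7 complete
cycle 33: R6←I7
cycle 34: I8 operands ready
cycle 35: I8 complete
cycle 36: R2←I8

cycle = 19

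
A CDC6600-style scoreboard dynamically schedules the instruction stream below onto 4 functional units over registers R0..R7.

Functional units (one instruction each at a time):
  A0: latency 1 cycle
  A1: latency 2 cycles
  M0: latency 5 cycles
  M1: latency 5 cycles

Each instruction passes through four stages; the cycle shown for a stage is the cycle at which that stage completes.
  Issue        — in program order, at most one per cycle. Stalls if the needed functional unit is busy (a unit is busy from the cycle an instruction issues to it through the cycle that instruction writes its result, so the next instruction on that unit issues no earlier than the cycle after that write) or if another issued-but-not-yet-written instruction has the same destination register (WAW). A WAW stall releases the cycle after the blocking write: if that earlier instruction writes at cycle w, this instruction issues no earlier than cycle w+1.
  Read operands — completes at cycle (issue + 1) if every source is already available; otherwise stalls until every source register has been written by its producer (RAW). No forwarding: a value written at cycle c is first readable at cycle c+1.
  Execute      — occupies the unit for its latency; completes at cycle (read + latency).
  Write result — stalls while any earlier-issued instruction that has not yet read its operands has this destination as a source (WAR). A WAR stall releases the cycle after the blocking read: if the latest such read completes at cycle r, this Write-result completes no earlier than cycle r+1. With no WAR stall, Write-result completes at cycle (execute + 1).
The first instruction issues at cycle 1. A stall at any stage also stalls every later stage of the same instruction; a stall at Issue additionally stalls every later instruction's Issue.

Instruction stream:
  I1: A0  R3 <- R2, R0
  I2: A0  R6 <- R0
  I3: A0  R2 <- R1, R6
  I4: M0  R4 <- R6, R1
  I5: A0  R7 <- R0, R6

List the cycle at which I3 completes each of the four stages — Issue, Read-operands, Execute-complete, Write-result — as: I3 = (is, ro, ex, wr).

I3 = (9, 10, 11, 12)

cycle 1: I1→A0
cycle 2: I1 RO
cycle 3: I1 EX
cycle 4: I1 WR R3
cycle 5: I2→A0
cycle 6: I2 RO
cycle 7: I2 EX
cycle 8: I2 WR R6
cycle 9: I3→A0
cycle 10: I3 RO · I4→M0
cycle 11: I3 EX · I4 RO
cycle 12: I3 WR R2
cycle 13: I5→A0
cycle 14: I5 RO
cycle 15: I5 EX
cycle 16: I4 EX · I5 WR R7
cycle 17: I4 WR R4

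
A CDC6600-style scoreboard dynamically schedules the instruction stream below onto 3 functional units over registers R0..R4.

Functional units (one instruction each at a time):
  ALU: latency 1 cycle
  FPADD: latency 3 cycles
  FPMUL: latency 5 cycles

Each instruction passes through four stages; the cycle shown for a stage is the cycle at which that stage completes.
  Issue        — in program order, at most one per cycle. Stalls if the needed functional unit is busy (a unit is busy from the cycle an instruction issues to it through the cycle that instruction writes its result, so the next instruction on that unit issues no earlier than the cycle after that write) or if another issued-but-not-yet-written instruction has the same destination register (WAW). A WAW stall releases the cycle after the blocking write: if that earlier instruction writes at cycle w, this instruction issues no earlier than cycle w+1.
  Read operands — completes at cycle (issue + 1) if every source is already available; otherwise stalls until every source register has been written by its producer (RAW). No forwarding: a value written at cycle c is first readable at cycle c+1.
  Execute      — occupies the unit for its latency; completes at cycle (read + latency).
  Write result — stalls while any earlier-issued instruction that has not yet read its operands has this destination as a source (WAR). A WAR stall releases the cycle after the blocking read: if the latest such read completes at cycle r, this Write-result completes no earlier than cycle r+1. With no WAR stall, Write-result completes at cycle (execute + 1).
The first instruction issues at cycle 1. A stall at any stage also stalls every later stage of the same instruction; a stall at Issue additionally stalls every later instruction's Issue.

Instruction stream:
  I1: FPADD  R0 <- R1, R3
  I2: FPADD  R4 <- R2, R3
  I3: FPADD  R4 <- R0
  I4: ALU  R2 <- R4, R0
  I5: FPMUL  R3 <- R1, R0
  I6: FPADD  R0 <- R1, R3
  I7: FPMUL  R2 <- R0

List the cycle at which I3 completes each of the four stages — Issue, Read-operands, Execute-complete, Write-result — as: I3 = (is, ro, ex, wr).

I3 = (13, 14, 17, 18)

  I1 | 1 | 2 | 5 | 6
  I2 | 7 | 8 | 11 | 12   struct: FPADD busy until I1 writes@6
  I3 | 13 | 14 | 17 | 18   struct: FPADD busy until I2 writes@12
  I4 | 14 | 19 | 20 | 21   RAW R4: wait I3 write@18
  I5 | 15 | 16 | 21 | 22
  I6 | 19 | 23 | 26 | 27   struct: FPADD busy until I3 writes@18 · RAW R3: wait I5 write@22
  I7 | 23 | 28 | 33 | 34   struct: FPMUL busy until I5 writes@22 · RAW R0: wait I6 write@27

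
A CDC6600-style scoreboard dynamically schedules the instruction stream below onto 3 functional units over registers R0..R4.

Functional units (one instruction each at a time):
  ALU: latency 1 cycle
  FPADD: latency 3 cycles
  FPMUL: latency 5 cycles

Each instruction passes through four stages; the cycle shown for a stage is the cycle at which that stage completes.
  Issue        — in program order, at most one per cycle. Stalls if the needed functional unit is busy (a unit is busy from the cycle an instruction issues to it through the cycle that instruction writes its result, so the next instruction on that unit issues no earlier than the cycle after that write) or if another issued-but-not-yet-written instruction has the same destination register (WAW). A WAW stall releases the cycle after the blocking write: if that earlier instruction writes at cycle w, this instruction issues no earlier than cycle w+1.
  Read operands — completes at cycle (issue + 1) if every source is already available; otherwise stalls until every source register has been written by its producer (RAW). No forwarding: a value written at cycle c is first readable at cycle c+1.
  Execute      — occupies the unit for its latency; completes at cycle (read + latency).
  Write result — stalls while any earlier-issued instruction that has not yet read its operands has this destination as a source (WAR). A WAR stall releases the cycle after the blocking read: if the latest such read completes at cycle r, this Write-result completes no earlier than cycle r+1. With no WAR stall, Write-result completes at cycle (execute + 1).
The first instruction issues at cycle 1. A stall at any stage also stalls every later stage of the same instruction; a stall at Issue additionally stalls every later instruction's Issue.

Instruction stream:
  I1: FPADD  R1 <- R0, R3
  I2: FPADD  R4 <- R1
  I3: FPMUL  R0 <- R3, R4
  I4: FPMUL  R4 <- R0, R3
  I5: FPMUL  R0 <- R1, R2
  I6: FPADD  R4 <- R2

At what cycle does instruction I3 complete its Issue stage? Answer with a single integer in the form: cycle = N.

c1: I1→FPADD
c2: I1 RO
c5: I1 EX
c6: I1 WR R1
c7: I2→FPADD
c8: I2 RO, I3→FPMUL
c11: I2 EX
c12: I2 WR R4
c13: I3 RO
c18: I3 EX
c19: I3 WR R0
c20: I4→FPMUL
c21: I4 RO
c26: I4 EX
c27: I4 WR R4
c28: I5→FPMUL
c29: I5 RO, I6→FPADD
c30: I6 RO
c33: I6 EX
c34: I5 EX, I6 WR R4
c35: I5 WR R0

cycle = 8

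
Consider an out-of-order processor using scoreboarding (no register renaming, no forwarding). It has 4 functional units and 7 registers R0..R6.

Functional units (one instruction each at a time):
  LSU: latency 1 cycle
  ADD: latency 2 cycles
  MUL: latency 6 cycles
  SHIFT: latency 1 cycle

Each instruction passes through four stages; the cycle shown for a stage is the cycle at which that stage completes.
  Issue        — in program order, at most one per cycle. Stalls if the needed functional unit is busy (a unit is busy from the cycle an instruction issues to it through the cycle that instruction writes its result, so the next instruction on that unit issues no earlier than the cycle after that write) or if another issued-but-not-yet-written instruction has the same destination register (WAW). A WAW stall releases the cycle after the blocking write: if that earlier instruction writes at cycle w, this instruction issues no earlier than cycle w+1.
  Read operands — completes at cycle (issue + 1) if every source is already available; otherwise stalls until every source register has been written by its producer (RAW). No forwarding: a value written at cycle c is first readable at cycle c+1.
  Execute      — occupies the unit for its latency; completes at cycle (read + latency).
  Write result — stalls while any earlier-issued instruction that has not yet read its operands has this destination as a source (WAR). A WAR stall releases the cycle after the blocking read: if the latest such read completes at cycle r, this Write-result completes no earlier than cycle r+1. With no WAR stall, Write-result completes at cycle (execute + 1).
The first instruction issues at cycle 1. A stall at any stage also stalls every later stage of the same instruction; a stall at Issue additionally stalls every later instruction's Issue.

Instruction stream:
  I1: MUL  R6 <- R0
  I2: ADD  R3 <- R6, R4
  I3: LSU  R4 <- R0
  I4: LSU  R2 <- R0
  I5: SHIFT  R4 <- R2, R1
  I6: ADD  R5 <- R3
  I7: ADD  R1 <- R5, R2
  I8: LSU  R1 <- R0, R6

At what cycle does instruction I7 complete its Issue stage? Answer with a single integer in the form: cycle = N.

cycle = 19

cycle 1: I1 dispatched to MUL
cycle 2: I1 operands ready; I2 dispatched to ADD
cycle 3: I3 dispatched to LSU
cycle 4: I3 operands ready
cycle 5: I3 complete
cycle 8: I1 complete
cycle 9: R6←I1
cycle 10: I2 operands ready
cycle 11: R4←I3
cycle 12: I2 complete; I4 dispatched to LSU
cycle 13: R3←I2; I4 operands ready; I5 dispatched to SHIFT
cycle 14: I4 complete; I6 dispatched to ADD
cycle 15: R2←I4; I6 operands ready
cycle 16: I5 operands ready
cycle 17: I5 complete; I6 complete
cycle 18: R4←I5; R5←I6
cycle 19: I7 dispatched to ADD
cycle 20: I7 operands ready
cycle 22: I7 complete
cycle 23: R1←I7
cycle 24: I8 dispatched to LSU
cycle 25: I8 operands ready
cycle 26: I8 complete
cycle 27: R1←I8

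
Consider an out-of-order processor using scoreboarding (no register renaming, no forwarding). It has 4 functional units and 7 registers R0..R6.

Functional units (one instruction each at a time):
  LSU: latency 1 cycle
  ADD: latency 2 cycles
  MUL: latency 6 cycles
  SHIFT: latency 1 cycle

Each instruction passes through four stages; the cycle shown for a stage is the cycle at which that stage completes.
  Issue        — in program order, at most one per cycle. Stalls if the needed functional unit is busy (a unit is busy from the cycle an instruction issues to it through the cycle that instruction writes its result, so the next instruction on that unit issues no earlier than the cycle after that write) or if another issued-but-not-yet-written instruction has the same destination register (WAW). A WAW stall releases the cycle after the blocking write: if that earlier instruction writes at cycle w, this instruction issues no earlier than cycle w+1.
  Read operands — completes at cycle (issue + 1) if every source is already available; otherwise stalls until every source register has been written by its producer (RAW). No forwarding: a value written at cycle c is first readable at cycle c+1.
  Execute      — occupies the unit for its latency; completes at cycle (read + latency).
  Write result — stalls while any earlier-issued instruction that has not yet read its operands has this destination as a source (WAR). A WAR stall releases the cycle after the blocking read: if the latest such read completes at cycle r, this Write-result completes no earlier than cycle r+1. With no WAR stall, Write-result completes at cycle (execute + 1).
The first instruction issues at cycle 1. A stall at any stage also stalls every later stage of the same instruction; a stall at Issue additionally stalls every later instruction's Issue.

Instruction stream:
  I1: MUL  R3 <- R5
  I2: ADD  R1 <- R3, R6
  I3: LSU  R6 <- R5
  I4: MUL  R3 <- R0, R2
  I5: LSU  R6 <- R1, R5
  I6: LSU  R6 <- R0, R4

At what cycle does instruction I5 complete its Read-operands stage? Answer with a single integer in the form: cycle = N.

cycle = 14

  I1 | 1 | 2 | 8 | 9
  I2 | 2 | 10 | 12 | 13   RAW R3: wait I1 write@9
  I3 | 3 | 4 | 5 | 11   WAR R6: wait I2 read@10
  I4 | 10 | 11 | 17 | 18   struct: MUL busy until I1 writes@9
  I5 | 12 | 14 | 15 | 16   struct: LSU busy until I3 writes@11 · RAW R1: wait I2 write@13
  I6 | 17 | 18 | 19 | 20   struct: LSU busy until I5 writes@16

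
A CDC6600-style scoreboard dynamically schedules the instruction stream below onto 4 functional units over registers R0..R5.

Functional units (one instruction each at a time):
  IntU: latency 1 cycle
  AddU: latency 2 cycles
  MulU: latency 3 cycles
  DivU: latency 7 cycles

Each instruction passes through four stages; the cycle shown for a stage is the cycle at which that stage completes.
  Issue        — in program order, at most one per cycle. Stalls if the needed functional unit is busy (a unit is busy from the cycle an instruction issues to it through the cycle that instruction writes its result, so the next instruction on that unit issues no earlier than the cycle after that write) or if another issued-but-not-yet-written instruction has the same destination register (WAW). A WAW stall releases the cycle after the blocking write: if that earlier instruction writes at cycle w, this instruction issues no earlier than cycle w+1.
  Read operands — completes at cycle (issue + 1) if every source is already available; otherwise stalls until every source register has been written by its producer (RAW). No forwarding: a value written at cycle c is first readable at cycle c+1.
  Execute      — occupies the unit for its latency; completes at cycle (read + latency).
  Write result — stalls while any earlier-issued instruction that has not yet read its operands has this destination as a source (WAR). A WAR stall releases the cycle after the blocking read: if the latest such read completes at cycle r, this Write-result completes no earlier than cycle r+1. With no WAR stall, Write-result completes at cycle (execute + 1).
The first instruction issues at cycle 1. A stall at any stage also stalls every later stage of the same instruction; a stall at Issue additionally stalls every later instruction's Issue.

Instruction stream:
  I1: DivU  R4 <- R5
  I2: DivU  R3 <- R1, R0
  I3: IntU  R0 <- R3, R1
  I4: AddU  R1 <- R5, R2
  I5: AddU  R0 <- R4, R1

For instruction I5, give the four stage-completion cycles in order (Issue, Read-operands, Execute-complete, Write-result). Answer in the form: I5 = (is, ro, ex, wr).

I5 = (24, 25, 27, 28)

cycle 1: I1 issues→DivU
cycle 2: I1 reads
cycle 9: I1 exec-done
cycle 10: I1 writes R4
cycle 11: I2 issues→DivU
cycle 12: I2 reads | I3 issues→IntU
cycle 13: I4 issues→AddU
cycle 14: I4 reads
cycle 16: I4 exec-done
cycle 19: I2 exec-done
cycle 20: I2 writes R3
cycle 21: I3 reads
cycle 22: I3 exec-done | I4 writes R1
cycle 23: I3 writes R0
cycle 24: I5 issues→AddU
cycle 25: I5 reads
cycle 27: I5 exec-done
cycle 28: I5 writes R0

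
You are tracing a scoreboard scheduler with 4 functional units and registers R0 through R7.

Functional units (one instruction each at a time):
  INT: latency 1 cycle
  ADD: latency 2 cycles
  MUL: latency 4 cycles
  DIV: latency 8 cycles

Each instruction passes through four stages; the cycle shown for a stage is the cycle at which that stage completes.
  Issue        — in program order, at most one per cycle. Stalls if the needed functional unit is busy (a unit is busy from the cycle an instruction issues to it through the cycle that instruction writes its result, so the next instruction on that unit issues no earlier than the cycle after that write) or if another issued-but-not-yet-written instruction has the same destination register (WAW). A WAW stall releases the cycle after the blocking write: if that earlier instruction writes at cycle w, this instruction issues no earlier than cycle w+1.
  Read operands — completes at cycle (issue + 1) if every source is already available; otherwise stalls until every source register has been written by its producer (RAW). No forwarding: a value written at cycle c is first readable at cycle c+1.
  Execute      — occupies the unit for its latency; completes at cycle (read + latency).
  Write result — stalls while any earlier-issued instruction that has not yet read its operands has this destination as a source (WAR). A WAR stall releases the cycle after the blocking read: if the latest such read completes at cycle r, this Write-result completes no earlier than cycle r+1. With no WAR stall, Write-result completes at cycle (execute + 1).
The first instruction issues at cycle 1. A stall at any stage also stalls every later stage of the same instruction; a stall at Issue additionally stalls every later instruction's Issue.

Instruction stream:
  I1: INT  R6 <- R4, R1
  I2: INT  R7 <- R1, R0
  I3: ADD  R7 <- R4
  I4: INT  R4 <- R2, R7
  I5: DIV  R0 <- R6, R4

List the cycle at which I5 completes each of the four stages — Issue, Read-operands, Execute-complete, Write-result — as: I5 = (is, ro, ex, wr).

I5 = (11, 17, 25, 26)

I1: IS=1 RO=2 EX=3 WR=4
I2: IS=5 RO=6 EX=7 WR=8  [struct: INT busy until I1 writes@4]
I3: IS=9 RO=10 EX=12 WR=13  [WAW R7: wait I2 write@8]
I4: IS=10 RO=14 EX=15 WR=16  [RAW R7: wait I3 write@13]
I5: IS=11 RO=17 EX=25 WR=26  [RAW R4: wait I4 write@16]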